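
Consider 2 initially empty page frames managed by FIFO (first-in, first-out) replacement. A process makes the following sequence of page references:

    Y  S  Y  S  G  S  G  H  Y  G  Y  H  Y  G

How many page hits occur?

5

Y: fault, frames (Y)
S: fault, frames (Y S)
Y: hit
S: hit
G: fault, evict Y, frames (S G)
S: hit
G: hit
H: fault, evict S, frames (G H)
Y: fault, evict G, frames (H Y)
G: fault, evict H, frames (Y G)
Y: hit
H: fault, evict Y, frames (G H)
Y: fault, evict G, frames (H Y)
G: fault, evict H, frames (Y G)
Hits: 5.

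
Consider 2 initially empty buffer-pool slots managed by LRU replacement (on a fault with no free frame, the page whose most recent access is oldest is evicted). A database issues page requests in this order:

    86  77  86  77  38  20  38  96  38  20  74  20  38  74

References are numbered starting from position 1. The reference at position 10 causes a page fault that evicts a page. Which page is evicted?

96

pos 1: 86 -> fault, frames [86]
pos 2: 77 -> fault, frames [86, 77]
pos 3: 86 -> hit
pos 4: 77 -> hit
pos 5: 38 -> fault, evict 86, frames [77, 38]
pos 6: 20 -> fault, evict 77, frames [38, 20]
pos 7: 38 -> hit
pos 8: 96 -> fault, evict 20, frames [38, 96]
pos 9: 38 -> hit
pos 10: 20 -> fault, evict 96, frames [38, 20]
At position 10, page 96 is evicted.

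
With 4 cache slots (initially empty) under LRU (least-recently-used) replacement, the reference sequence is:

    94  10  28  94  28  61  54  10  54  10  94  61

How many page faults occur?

94: fault, frames [94]
10: fault, frames [94, 10]
28: fault, frames [94, 10, 28]
94: hit
28: hit
61: fault, frames [10, 94, 28, 61]
54: fault, evict 10, frames [94, 28, 61, 54]
10: fault, evict 94, frames [28, 61, 54, 10]
54: hit
10: hit
94: fault, evict 28, frames [61, 54, 10, 94]
61: hit
Page faults: 7.

7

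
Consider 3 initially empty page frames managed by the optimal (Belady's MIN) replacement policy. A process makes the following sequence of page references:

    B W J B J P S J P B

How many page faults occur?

B → fault, frames {B}
W → fault, frames {B,W}
J → fault, frames {B,W,J}
B → hit
J → hit
P → fault, evict W, frames {B,J,P}
S → fault, evict B, frames {J,P,S}
J → hit
P → hit
B → fault, evict S, frames {J,P,B}
Page faults: 6.

6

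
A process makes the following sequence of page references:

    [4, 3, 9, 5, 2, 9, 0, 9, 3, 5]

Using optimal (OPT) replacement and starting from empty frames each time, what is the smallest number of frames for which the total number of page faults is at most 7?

3

f=1: 10 faults
f=2: 8 faults
f=3: 7 faults
f=4: 6 faults
f=5: 6 faults
f=6: 6 faults
Smallest f with faults ≤ 7 is 3.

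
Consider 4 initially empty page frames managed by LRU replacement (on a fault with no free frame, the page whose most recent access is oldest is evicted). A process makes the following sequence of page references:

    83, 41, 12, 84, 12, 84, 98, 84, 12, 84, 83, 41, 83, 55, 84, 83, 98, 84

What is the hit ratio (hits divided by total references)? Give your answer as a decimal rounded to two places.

83 → miss, frames {83}
41 → miss, frames {83,41}
12 → miss, frames {83,41,12}
84 → miss, frames {83,41,12,84}
12 → hit
84 → hit
98 → miss, evict 83, frames {41,12,84,98}
84 → hit
12 → hit
84 → hit
83 → miss, evict 41, frames {98,12,84,83}
41 → miss, evict 98, frames {12,84,83,41}
83 → hit
55 → miss, evict 12, frames {84,41,83,55}
84 → hit
83 → hit
98 → miss, evict 41, frames {55,84,83,98}
84 → hit
Hits: 9 of 18 references → 9/18 = 0.5000.

0.50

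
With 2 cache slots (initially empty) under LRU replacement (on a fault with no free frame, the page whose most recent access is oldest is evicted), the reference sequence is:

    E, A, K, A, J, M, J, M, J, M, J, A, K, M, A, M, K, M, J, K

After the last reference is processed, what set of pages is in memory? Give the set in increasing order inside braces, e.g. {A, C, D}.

{J, K}

E -> miss, frames [E]
A -> miss, frames [E, A]
K -> miss, evict E, frames [A, K]
A -> hit
J -> miss, evict K, frames [A, J]
M -> miss, evict A, frames [J, M]
J -> hit
M -> hit
J -> hit
M -> hit
J -> hit
A -> miss, evict M, frames [J, A]
K -> miss, evict J, frames [A, K]
M -> miss, evict A, frames [K, M]
A -> miss, evict K, frames [M, A]
M -> hit
K -> miss, evict A, frames [M, K]
M -> hit
J -> miss, evict K, frames [M, J]
K -> miss, evict M, frames [J, K]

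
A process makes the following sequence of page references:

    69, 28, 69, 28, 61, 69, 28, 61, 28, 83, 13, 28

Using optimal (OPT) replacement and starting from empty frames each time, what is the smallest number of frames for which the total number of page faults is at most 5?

3

f=1: 12 faults
f=2: 6 faults
f=3: 5 faults
f=4: 5 faults
f=5: 5 faults
Smallest f with faults ≤ 5 is 3.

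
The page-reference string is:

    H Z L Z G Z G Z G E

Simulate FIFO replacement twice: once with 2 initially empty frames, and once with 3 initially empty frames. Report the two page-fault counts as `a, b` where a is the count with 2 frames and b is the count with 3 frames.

6, 5

2 frames: F F F . F F . . . F → 6 faults.
3 frames: F F F . F . . . . F → 5 faults.
5 < 6: adding a frame reduced faults, as is typical.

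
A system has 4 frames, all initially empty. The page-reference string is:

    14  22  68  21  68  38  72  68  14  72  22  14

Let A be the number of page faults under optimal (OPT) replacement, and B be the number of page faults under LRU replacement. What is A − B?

Under OPT: F F F F . F F . . . . . → 6 faults.
Under LRU: F F F F . F F . F . F . → 8 faults.
A − B = 6 − 8 = -2.

-2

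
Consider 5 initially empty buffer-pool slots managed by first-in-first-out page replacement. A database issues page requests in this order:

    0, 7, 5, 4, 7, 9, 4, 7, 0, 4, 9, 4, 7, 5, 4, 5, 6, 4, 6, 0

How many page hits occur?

13

0 -> fault, frames (0)
7 -> fault, frames (0 7)
5 -> fault, frames (0 7 5)
4 -> fault, frames (0 7 5 4)
7 -> hit
9 -> fault, frames (0 7 5 4 9)
4 -> hit
7 -> hit
0 -> hit
4 -> hit
9 -> hit
4 -> hit
7 -> hit
5 -> hit
4 -> hit
5 -> hit
6 -> fault, evict 0, frames (7 5 4 9 6)
4 -> hit
6 -> hit
0 -> fault, evict 7, frames (5 4 9 6 0)
Hits: 13.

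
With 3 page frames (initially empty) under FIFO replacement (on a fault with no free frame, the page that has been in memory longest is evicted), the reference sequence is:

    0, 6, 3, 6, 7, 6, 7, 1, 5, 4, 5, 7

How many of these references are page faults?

8

0 -> miss, frames [0]
6 -> miss, frames [0, 6]
3 -> miss, frames [0, 6, 3]
6 -> hit
7 -> miss, evict 0, frames [6, 3, 7]
6 -> hit
7 -> hit
1 -> miss, evict 6, frames [3, 7, 1]
5 -> miss, evict 3, frames [7, 1, 5]
4 -> miss, evict 7, frames [1, 5, 4]
5 -> hit
7 -> miss, evict 1, frames [5, 4, 7]
Page faults: 8.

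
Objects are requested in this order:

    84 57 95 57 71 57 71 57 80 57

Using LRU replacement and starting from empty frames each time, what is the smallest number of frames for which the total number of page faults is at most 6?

2

f=1: 10 faults
f=2: 5 faults
f=3: 5 faults
f=4: 5 faults
f=5: 5 faults
Smallest f with faults ≤ 6 is 2.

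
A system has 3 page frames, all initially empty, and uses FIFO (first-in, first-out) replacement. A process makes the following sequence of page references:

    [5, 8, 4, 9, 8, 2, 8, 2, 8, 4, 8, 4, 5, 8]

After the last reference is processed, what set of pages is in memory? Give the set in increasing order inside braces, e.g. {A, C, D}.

{4, 5, 8}

5 → miss, frames (5)
8 → miss, frames (5 8)
4 → miss, frames (5 8 4)
9 → miss, evict 5, frames (8 4 9)
8 → hit
2 → miss, evict 8, frames (4 9 2)
8 → miss, evict 4, frames (9 2 8)
2 → hit
8 → hit
4 → miss, evict 9, frames (2 8 4)
8 → hit
4 → hit
5 → miss, evict 2, frames (8 4 5)
8 → hit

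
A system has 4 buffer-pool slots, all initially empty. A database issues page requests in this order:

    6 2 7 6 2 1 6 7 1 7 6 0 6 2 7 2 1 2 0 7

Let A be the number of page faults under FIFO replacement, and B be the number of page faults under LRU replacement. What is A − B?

2

Under FIFO: F F F . . F . . . . . F F F F . F . F . → 10 faults.
Under LRU: F F F . . F . . . . . F . F . . F . F . → 8 faults.
A − B = 10 − 8 = 2.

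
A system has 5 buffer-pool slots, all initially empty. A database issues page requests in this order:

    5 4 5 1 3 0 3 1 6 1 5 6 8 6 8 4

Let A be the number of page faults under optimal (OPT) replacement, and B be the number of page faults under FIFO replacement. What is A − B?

Under OPT: F F . F F F . . F . . . F . . . → 7 faults.
Under FIFO: F F . F F F . . F . F . F . . F → 9 faults.
A − B = 7 − 9 = -2.

-2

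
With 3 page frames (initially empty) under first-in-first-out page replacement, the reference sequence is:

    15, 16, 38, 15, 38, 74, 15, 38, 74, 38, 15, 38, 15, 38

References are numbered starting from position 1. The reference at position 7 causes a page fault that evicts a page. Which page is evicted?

16

pos 1: 15 -> miss, frames {15}
pos 2: 16 -> miss, frames {15,16}
pos 3: 38 -> miss, frames {15,16,38}
pos 4: 15 -> hit
pos 5: 38 -> hit
pos 6: 74 -> miss, evict 15, frames {16,38,74}
pos 7: 15 -> miss, evict 16, frames {38,74,15}
At position 7, page 16 is evicted.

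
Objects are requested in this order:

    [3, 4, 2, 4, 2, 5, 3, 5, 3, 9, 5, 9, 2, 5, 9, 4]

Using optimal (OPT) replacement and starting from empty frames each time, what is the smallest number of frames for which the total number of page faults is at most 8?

f=1: 16 faults
f=2: 9 faults
f=3: 6 faults
f=4: 5 faults
f=5: 5 faults
Smallest f with faults ≤ 8 is 3.

3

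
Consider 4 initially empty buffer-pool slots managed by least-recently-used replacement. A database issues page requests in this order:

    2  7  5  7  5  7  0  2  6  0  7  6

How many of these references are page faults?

5

2 -> miss, frames [2]
7 -> miss, frames [2, 7]
5 -> miss, frames [2, 7, 5]
7 -> hit
5 -> hit
7 -> hit
0 -> miss, frames [2, 5, 7, 0]
2 -> hit
6 -> miss, evict 5, frames [7, 0, 2, 6]
0 -> hit
7 -> hit
6 -> hit
Page faults: 5.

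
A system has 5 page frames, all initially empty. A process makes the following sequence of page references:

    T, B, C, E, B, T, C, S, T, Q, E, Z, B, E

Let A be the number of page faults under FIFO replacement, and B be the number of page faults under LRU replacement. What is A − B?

-1

Under FIFO: F F F F . . . F . F . F F . → 8 faults.
Under LRU: F F F F . . . F . F F F F . → 9 faults.
A − B = 8 − 9 = -1.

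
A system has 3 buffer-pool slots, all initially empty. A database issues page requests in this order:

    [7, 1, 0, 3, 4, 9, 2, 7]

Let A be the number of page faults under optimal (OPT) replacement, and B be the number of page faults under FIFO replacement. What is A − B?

-1

Under OPT: F F F F F F F . → 7 faults.
Under FIFO: F F F F F F F F → 8 faults.
A − B = 7 − 8 = -1.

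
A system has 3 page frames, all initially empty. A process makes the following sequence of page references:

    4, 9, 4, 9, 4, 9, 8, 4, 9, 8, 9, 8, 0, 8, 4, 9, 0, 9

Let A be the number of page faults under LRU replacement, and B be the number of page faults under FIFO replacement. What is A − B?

1

Under LRU: F F . . . . F . . . . . F . F F F . → 7 faults.
Under FIFO: F F . . . . F . . . . . F . F F . . → 6 faults.
A − B = 7 − 6 = 1.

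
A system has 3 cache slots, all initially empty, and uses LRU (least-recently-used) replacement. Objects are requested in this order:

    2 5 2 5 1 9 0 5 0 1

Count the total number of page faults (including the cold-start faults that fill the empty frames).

2 → miss, frames [2]
5 → miss, frames [2, 5]
2 → hit
5 → hit
1 → miss, frames [2, 5, 1]
9 → miss, evict 2, frames [5, 1, 9]
0 → miss, evict 5, frames [1, 9, 0]
5 → miss, evict 1, frames [9, 0, 5]
0 → hit
1 → miss, evict 9, frames [5, 0, 1]
Page faults: 7.

7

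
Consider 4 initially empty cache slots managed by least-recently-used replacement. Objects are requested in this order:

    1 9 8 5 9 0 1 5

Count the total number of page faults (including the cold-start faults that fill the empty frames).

1 -> miss, frames (1)
9 -> miss, frames (1 9)
8 -> miss, frames (1 9 8)
5 -> miss, frames (1 9 8 5)
9 -> hit
0 -> miss, evict 1, frames (8 5 9 0)
1 -> miss, evict 8, frames (5 9 0 1)
5 -> hit
Page faults: 6.

6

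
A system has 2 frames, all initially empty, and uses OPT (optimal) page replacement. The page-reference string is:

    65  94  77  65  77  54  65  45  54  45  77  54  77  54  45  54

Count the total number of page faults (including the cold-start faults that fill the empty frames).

7

65 → miss, frames (65)
94 → miss, frames (65 94)
77 → miss, evict 94, frames (65 77)
65 → hit
77 → hit
54 → miss, evict 77, frames (65 54)
65 → hit
45 → miss, evict 65, frames (54 45)
54 → hit
45 → hit
77 → miss, evict 45, frames (54 77)
54 → hit
77 → hit
54 → hit
45 → miss, evict 77, frames (54 45)
54 → hit
Page faults: 7.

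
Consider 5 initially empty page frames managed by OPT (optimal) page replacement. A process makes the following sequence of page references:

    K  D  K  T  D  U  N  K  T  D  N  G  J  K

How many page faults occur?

7

K → fault, frames (K)
D → fault, frames (K D)
K → hit
T → fault, frames (K D T)
D → hit
U → fault, frames (K D T U)
N → fault, frames (K D T U N)
K → hit
T → hit
D → hit
N → hit
G → fault, evict N, frames (K D T U G)
J → fault, evict G, frames (K D T U J)
K → hit
Page faults: 7.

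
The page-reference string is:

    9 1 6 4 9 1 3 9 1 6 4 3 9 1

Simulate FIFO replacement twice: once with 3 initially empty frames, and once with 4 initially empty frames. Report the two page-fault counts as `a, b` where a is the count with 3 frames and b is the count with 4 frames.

11, 12

3 frames: F F F F F F F . . F F . F F → 11 faults.
4 frames: F F F F . . F F F F F F F F → 12 faults.
12 > 11: adding a frame increased faults — Belady's anomaly.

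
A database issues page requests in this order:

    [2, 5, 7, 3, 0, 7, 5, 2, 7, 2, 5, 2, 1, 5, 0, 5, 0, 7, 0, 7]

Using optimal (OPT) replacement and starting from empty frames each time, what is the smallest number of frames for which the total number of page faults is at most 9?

f=1: 20 faults
f=2: 11 faults
f=3: 8 faults
f=4: 6 faults
f=5: 6 faults
f=6: 6 faults
Smallest f with faults ≤ 9 is 3.

3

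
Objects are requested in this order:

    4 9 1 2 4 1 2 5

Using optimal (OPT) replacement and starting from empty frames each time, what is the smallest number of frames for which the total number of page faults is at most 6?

2

f=1: 8 faults
f=2: 6 faults
f=3: 5 faults
f=4: 5 faults
f=5: 5 faults
Smallest f with faults ≤ 6 is 2.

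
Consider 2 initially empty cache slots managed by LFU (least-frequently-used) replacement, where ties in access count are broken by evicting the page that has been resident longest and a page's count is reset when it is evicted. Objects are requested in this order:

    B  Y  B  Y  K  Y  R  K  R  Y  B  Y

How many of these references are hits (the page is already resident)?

B -> fault, frames [B]
Y -> fault, frames [B, Y]
B -> hit
Y -> hit
K -> fault, evict B, frames [Y, K]
Y -> hit
R -> fault, evict K, frames [Y, R]
K -> fault, evict R, frames [Y, K]
R -> fault, evict K, frames [Y, R]
Y -> hit
B -> fault, evict R, frames [Y, B]
Y -> hit
Hits: 5.

5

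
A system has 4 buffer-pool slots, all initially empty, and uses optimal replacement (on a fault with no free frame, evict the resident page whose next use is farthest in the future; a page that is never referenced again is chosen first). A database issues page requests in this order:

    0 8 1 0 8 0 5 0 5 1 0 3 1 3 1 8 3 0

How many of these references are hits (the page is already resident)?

0: miss, frames {0}
8: miss, frames {0,8}
1: miss, frames {0,8,1}
0: hit
8: hit
0: hit
5: miss, frames {0,8,1,5}
0: hit
5: hit
1: hit
0: hit
3: miss, evict 5, frames {0,8,1,3}
1: hit
3: hit
1: hit
8: hit
3: hit
0: hit
Hits: 13.

13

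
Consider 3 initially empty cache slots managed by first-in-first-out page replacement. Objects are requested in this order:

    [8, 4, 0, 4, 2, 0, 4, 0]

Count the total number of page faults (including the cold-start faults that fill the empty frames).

4

8: fault, frames {8}
4: fault, frames {8,4}
0: fault, frames {8,4,0}
4: hit
2: fault, evict 8, frames {4,0,2}
0: hit
4: hit
0: hit
Page faults: 4.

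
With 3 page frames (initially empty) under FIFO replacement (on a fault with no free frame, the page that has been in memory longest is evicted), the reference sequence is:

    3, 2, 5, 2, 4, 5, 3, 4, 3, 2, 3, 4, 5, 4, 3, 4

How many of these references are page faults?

9

3: miss, frames [3]
2: miss, frames [3, 2]
5: miss, frames [3, 2, 5]
2: hit
4: miss, evict 3, frames [2, 5, 4]
5: hit
3: miss, evict 2, frames [5, 4, 3]
4: hit
3: hit
2: miss, evict 5, frames [4, 3, 2]
3: hit
4: hit
5: miss, evict 4, frames [3, 2, 5]
4: miss, evict 3, frames [2, 5, 4]
3: miss, evict 2, frames [5, 4, 3]
4: hit
Page faults: 9.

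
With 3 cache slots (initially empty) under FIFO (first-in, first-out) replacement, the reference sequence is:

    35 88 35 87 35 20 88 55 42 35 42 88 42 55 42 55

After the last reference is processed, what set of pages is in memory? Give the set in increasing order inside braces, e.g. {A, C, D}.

35: miss, frames [35]
88: miss, frames [35, 88]
35: hit
87: miss, frames [35, 88, 87]
35: hit
20: miss, evict 35, frames [88, 87, 20]
88: hit
55: miss, evict 88, frames [87, 20, 55]
42: miss, evict 87, frames [20, 55, 42]
35: miss, evict 20, frames [55, 42, 35]
42: hit
88: miss, evict 55, frames [42, 35, 88]
42: hit
55: miss, evict 42, frames [35, 88, 55]
42: miss, evict 35, frames [88, 55, 42]
55: hit

{42, 55, 88}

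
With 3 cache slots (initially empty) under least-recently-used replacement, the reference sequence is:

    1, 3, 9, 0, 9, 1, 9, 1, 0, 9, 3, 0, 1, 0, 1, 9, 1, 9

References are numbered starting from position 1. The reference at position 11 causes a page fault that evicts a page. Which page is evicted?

1

pos 1: 1: miss, frames {1}
pos 2: 3: miss, frames {1,3}
pos 3: 9: miss, frames {1,3,9}
pos 4: 0: miss, evict 1, frames {3,9,0}
pos 5: 9: hit
pos 6: 1: miss, evict 3, frames {0,9,1}
pos 7: 9: hit
pos 8: 1: hit
pos 9: 0: hit
pos 10: 9: hit
pos 11: 3: miss, evict 1, frames {0,9,3}
At position 11, page 1 is evicted.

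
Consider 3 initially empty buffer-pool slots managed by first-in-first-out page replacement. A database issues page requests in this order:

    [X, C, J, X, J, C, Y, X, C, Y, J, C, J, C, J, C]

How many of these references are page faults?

X -> miss, frames (X)
C -> miss, frames (X C)
J -> miss, frames (X C J)
X -> hit
J -> hit
C -> hit
Y -> miss, evict X, frames (C J Y)
X -> miss, evict C, frames (J Y X)
C -> miss, evict J, frames (Y X C)
Y -> hit
J -> miss, evict Y, frames (X C J)
C -> hit
J -> hit
C -> hit
J -> hit
C -> hit
Page faults: 7.

7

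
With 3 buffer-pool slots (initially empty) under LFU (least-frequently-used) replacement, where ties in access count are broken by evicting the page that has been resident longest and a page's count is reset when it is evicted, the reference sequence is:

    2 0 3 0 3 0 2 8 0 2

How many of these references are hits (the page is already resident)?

5

2: fault, frames {2}
0: fault, frames {2,0}
3: fault, frames {2,0,3}
0: hit
3: hit
0: hit
2: hit
8: fault, evict 2, frames {0,3,8}
0: hit
2: fault, evict 8, frames {0,3,2}
Hits: 5.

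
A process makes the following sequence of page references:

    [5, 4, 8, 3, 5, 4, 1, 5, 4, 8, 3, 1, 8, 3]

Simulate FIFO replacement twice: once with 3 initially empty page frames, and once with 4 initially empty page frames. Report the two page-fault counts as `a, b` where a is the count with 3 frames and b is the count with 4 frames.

3 frames: F F F F F F F . . F F . . . → 9 faults.
4 frames: F F F F . . F F F F F F . . → 10 faults.
10 > 9: adding a frame increased faults — Belady's anomaly.

9, 10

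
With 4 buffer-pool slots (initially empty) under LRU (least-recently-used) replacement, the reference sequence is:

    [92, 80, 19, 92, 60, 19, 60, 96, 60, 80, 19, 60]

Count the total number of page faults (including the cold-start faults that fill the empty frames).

92 -> miss, frames [92]
80 -> miss, frames [92, 80]
19 -> miss, frames [92, 80, 19]
92 -> hit
60 -> miss, frames [80, 19, 92, 60]
19 -> hit
60 -> hit
96 -> miss, evict 80, frames [92, 19, 60, 96]
60 -> hit
80 -> miss, evict 92, frames [19, 96, 60, 80]
19 -> hit
60 -> hit
Page faults: 6.

6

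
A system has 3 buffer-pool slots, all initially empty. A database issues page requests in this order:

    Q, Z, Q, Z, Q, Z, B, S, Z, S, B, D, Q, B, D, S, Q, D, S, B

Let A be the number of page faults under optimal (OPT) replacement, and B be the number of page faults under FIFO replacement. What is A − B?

-1

Under OPT: F F . . . . F F . . . F F . . F . . . F → 8 faults.
Under FIFO: F F . . . . F F . . . F F F . F . F . . → 9 faults.
A − B = 8 − 9 = -1.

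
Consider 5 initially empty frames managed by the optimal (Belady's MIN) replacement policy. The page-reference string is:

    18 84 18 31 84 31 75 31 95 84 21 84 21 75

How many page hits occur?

18 → fault, frames (18)
84 → fault, frames (18 84)
18 → hit
31 → fault, frames (18 84 31)
84 → hit
31 → hit
75 → fault, frames (18 84 31 75)
31 → hit
95 → fault, frames (18 84 31 75 95)
84 → hit
21 → fault, evict 95, frames (18 84 31 75 21)
84 → hit
21 → hit
75 → hit
Hits: 8.

8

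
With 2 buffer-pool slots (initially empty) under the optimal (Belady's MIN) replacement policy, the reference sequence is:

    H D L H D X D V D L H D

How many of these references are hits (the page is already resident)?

H → fault, frames {H}
D → fault, frames {H,D}
L → fault, evict D, frames {H,L}
H → hit
D → fault, evict H, frames {L,D}
X → fault, evict L, frames {D,X}
D → hit
V → fault, evict X, frames {D,V}
D → hit
L → fault, evict V, frames {D,L}
H → fault, evict L, frames {D,H}
D → hit
Hits: 4.

4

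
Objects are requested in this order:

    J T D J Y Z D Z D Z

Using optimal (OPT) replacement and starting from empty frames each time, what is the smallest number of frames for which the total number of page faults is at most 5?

f=1: 10 faults
f=2: 5 faults
f=3: 5 faults
f=4: 5 faults
f=5: 5 faults
Smallest f with faults ≤ 5 is 2.

2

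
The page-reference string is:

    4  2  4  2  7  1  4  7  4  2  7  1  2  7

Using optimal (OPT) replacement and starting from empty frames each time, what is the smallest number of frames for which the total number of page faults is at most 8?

f=1: 14 faults
f=2: 8 faults
f=3: 5 faults
f=4: 4 faults
Smallest f with faults ≤ 8 is 2.

2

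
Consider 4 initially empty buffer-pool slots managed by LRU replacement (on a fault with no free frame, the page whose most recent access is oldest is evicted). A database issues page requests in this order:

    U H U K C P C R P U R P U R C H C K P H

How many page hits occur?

U: fault, frames {U}
H: fault, frames {U,H}
U: hit
K: fault, frames {H,U,K}
C: fault, frames {H,U,K,C}
P: fault, evict H, frames {U,K,C,P}
C: hit
R: fault, evict U, frames {K,P,C,R}
P: hit
U: fault, evict K, frames {C,R,P,U}
R: hit
P: hit
U: hit
R: hit
C: hit
H: fault, evict P, frames {U,R,C,H}
C: hit
K: fault, evict U, frames {R,H,C,K}
P: fault, evict R, frames {H,C,K,P}
H: hit
Hits: 10.

10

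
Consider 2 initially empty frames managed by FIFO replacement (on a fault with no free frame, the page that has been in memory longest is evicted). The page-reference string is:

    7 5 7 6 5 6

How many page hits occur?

3

7 -> fault, frames (7)
5 -> fault, frames (7 5)
7 -> hit
6 -> fault, evict 7, frames (5 6)
5 -> hit
6 -> hit
Hits: 3.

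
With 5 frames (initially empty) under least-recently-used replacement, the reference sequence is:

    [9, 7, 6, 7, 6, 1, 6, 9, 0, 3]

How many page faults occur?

6

9: miss, frames (9)
7: miss, frames (9 7)
6: miss, frames (9 7 6)
7: hit
6: hit
1: miss, frames (9 7 6 1)
6: hit
9: hit
0: miss, frames (7 1 6 9 0)
3: miss, evict 7, frames (1 6 9 0 3)
Page faults: 6.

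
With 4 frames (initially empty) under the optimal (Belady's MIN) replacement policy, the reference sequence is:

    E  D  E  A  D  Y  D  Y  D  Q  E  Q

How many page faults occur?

E: miss, frames {E}
D: miss, frames {E,D}
E: hit
A: miss, frames {E,D,A}
D: hit
Y: miss, frames {E,D,A,Y}
D: hit
Y: hit
D: hit
Q: miss, evict Y, frames {E,D,A,Q}
E: hit
Q: hit
Page faults: 5.

5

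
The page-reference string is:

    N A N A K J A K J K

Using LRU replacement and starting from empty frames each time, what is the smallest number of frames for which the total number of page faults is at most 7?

f=1: 10 faults
f=2: 7 faults
f=3: 4 faults
f=4: 4 faults
Smallest f with faults ≤ 7 is 2.

2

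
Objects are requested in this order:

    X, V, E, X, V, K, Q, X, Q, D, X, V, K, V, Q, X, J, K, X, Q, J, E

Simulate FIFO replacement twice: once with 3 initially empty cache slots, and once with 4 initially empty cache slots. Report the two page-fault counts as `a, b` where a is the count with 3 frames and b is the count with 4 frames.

3 frames: F F F . . F F F . F . F F . F F F F . F . F → 15 faults.
4 frames: F F F . . F F F . F . F F . F F F . . . . F → 13 faults.
13 < 15: adding a frame reduced faults, as is typical.

15, 13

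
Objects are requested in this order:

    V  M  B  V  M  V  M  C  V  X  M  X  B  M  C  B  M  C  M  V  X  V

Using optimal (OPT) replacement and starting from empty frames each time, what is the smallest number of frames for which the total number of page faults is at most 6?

f=1: 22 faults
f=2: 12 faults
f=3: 8 faults
f=4: 6 faults
f=5: 5 faults
Smallest f with faults ≤ 6 is 4.

4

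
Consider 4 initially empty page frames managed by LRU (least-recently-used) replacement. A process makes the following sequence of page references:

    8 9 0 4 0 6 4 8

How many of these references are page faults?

6

8 → miss, frames (8)
9 → miss, frames (8 9)
0 → miss, frames (8 9 0)
4 → miss, frames (8 9 0 4)
0 → hit
6 → miss, evict 8, frames (9 4 0 6)
4 → hit
8 → miss, evict 9, frames (0 6 4 8)
Page faults: 6.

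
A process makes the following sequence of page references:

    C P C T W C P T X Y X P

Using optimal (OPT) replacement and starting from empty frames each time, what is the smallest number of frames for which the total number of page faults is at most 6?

4

f=1: 12 faults
f=2: 9 faults
f=3: 7 faults
f=4: 6 faults
f=5: 6 faults
f=6: 6 faults
Smallest f with faults ≤ 6 is 4.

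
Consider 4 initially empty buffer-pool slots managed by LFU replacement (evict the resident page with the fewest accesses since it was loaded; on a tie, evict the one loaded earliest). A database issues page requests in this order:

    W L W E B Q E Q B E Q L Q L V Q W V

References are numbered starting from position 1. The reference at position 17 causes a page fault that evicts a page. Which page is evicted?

pos 1: W → miss, frames {W}
pos 2: L → miss, frames {W,L}
pos 3: W → hit
pos 4: E → miss, frames {W,L,E}
pos 5: B → miss, frames {W,L,E,B}
pos 6: Q → miss, evict L, frames {W,E,B,Q}
pos 7: E → hit
pos 8: Q → hit
pos 9: B → hit
pos 10: E → hit
pos 11: Q → hit
pos 12: L → miss, evict W, frames {E,B,Q,L}
pos 13: Q → hit
pos 14: L → hit
pos 15: V → miss, evict B, frames {E,Q,L,V}
pos 16: Q → hit
pos 17: W → miss, evict V, frames {E,Q,L,W}
At position 17, page V is evicted.

V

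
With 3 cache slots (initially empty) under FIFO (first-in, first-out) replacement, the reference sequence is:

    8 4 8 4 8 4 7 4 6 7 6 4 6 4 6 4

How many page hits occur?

8: miss, frames [8]
4: miss, frames [8, 4]
8: hit
4: hit
8: hit
4: hit
7: miss, frames [8, 4, 7]
4: hit
6: miss, evict 8, frames [4, 7, 6]
7: hit
6: hit
4: hit
6: hit
4: hit
6: hit
4: hit
Hits: 12.

12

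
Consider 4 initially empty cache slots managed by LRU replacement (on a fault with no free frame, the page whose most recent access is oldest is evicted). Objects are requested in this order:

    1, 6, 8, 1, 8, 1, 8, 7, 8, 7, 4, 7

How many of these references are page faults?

1 → miss, frames (1)
6 → miss, frames (1 6)
8 → miss, frames (1 6 8)
1 → hit
8 → hit
1 → hit
8 → hit
7 → miss, frames (6 1 8 7)
8 → hit
7 → hit
4 → miss, evict 6, frames (1 8 7 4)
7 → hit
Page faults: 5.

5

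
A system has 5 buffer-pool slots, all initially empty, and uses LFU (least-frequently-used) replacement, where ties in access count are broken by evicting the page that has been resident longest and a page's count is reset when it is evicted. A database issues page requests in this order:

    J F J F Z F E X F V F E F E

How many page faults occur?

6

J: fault, frames {J}
F: fault, frames {J,F}
J: hit
F: hit
Z: fault, frames {J,F,Z}
F: hit
E: fault, frames {J,F,Z,E}
X: fault, frames {J,F,Z,E,X}
F: hit
V: fault, evict Z, frames {J,F,E,X,V}
F: hit
E: hit
F: hit
E: hit
Page faults: 6.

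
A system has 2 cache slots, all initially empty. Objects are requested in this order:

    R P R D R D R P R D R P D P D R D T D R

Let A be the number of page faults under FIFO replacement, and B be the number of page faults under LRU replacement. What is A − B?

Under FIFO: F F . F F . . F . F F F F . . F . F F F → 13 faults.
Under LRU: F F . F . . . F . F . F F . . F . F . F → 10 faults.
A − B = 13 − 10 = 3.

3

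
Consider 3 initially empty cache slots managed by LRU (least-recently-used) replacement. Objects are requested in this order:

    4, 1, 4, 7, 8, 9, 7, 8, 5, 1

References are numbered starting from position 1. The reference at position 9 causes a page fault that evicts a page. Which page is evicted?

pos 1: 4 → miss, frames {4}
pos 2: 1 → miss, frames {4,1}
pos 3: 4 → hit
pos 4: 7 → miss, frames {1,4,7}
pos 5: 8 → miss, evict 1, frames {4,7,8}
pos 6: 9 → miss, evict 4, frames {7,8,9}
pos 7: 7 → hit
pos 8: 8 → hit
pos 9: 5 → miss, evict 9, frames {7,8,5}
At position 9, page 9 is evicted.

9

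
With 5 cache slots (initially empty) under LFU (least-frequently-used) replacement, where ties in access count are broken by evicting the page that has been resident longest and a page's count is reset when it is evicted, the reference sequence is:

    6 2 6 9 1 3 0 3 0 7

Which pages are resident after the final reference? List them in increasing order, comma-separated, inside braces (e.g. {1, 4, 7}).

{0, 1, 3, 6, 7}

6: fault, frames (6)
2: fault, frames (6 2)
6: hit
9: fault, frames (6 2 9)
1: fault, frames (6 2 9 1)
3: fault, frames (6 2 9 1 3)
0: fault, evict 2, frames (6 9 1 3 0)
3: hit
0: hit
7: fault, evict 9, frames (6 1 3 0 7)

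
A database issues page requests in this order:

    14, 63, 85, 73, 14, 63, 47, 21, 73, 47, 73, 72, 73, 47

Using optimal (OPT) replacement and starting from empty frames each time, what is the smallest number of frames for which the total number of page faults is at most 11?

2

f=1: 14 faults
f=2: 10 faults
f=3: 7 faults
f=4: 7 faults
f=5: 7 faults
f=6: 7 faults
f=7: 7 faults
Smallest f with faults ≤ 11 is 2.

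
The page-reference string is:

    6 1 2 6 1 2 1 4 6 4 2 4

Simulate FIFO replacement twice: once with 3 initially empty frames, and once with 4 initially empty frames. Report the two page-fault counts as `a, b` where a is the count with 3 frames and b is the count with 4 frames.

3 frames: F F F . . . . F F . . . → 5 faults.
4 frames: F F F . . . . F . . . . → 4 faults.
4 < 5: adding a frame reduced faults, as is typical.

5, 4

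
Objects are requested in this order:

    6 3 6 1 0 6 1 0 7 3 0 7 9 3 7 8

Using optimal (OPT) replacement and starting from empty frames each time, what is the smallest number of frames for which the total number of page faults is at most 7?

f=1: 16 faults
f=2: 11 faults
f=3: 8 faults
f=4: 7 faults
f=5: 7 faults
f=6: 7 faults
f=7: 7 faults
Smallest f with faults ≤ 7 is 4.

4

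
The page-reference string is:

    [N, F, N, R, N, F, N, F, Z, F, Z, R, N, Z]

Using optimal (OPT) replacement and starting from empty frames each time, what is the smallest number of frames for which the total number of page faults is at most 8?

2

f=1: 14 faults
f=2: 7 faults
f=3: 5 faults
f=4: 4 faults
Smallest f with faults ≤ 8 is 2.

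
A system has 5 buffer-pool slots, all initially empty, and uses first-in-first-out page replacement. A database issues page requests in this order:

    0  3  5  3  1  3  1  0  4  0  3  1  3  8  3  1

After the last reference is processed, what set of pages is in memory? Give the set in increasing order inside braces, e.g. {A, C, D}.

0 → miss, frames [0]
3 → miss, frames [0, 3]
5 → miss, frames [0, 3, 5]
3 → hit
1 → miss, frames [0, 3, 5, 1]
3 → hit
1 → hit
0 → hit
4 → miss, frames [0, 3, 5, 1, 4]
0 → hit
3 → hit
1 → hit
3 → hit
8 → miss, evict 0, frames [3, 5, 1, 4, 8]
3 → hit
1 → hit

{1, 3, 4, 5, 8}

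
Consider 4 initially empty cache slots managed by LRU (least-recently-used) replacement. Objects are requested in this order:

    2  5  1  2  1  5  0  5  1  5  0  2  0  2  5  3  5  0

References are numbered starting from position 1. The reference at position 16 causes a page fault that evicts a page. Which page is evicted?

pos 1: 2: miss, frames {2}
pos 2: 5: miss, frames {2,5}
pos 3: 1: miss, frames {2,5,1}
pos 4: 2: hit
pos 5: 1: hit
pos 6: 5: hit
pos 7: 0: miss, frames {2,1,5,0}
pos 8: 5: hit
pos 9: 1: hit
pos 10: 5: hit
pos 11: 0: hit
pos 12: 2: hit
pos 13: 0: hit
pos 14: 2: hit
pos 15: 5: hit
pos 16: 3: miss, evict 1, frames {0,2,5,3}
At position 16, page 1 is evicted.

1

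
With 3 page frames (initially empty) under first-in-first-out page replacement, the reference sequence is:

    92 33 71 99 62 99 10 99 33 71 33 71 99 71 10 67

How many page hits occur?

5

92: fault, frames {92}
33: fault, frames {92,33}
71: fault, frames {92,33,71}
99: fault, evict 92, frames {33,71,99}
62: fault, evict 33, frames {71,99,62}
99: hit
10: fault, evict 71, frames {99,62,10}
99: hit
33: fault, evict 99, frames {62,10,33}
71: fault, evict 62, frames {10,33,71}
33: hit
71: hit
99: fault, evict 10, frames {33,71,99}
71: hit
10: fault, evict 33, frames {71,99,10}
67: fault, evict 71, frames {99,10,67}
Hits: 5.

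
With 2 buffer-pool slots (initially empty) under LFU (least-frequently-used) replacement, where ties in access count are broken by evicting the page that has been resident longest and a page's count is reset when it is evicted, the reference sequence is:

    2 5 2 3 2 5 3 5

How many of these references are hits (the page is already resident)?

2 → miss, frames {2}
5 → miss, frames {2,5}
2 → hit
3 → miss, evict 5, frames {2,3}
2 → hit
5 → miss, evict 3, frames {2,5}
3 → miss, evict 5, frames {2,3}
5 → miss, evict 3, frames {2,5}
Hits: 2.

2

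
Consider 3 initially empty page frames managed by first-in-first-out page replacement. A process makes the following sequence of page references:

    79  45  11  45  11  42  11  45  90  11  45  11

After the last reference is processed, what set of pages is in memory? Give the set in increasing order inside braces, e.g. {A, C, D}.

79: fault, frames [79]
45: fault, frames [79, 45]
11: fault, frames [79, 45, 11]
45: hit
11: hit
42: fault, evict 79, frames [45, 11, 42]
11: hit
45: hit
90: fault, evict 45, frames [11, 42, 90]
11: hit
45: fault, evict 11, frames [42, 90, 45]
11: fault, evict 42, frames [90, 45, 11]

{11, 45, 90}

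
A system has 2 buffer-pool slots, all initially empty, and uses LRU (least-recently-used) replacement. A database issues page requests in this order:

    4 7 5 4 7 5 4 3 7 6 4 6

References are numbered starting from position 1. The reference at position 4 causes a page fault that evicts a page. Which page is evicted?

pos 1: 4 -> miss, frames [4]
pos 2: 7 -> miss, frames [4, 7]
pos 3: 5 -> miss, evict 4, frames [7, 5]
pos 4: 4 -> miss, evict 7, frames [5, 4]
At position 4, page 7 is evicted.

7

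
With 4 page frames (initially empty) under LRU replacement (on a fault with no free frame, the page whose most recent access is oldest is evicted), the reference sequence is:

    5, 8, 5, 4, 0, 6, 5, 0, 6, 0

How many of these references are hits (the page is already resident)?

5

5 -> fault, frames {5}
8 -> fault, frames {5,8}
5 -> hit
4 -> fault, frames {8,5,4}
0 -> fault, frames {8,5,4,0}
6 -> fault, evict 8, frames {5,4,0,6}
5 -> hit
0 -> hit
6 -> hit
0 -> hit
Hits: 5.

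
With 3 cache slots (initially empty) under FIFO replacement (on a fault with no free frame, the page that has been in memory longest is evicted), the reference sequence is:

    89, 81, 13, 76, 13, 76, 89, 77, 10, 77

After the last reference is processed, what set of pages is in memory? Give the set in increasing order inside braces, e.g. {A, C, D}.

{10, 77, 89}

89 -> miss, frames {89}
81 -> miss, frames {89,81}
13 -> miss, frames {89,81,13}
76 -> miss, evict 89, frames {81,13,76}
13 -> hit
76 -> hit
89 -> miss, evict 81, frames {13,76,89}
77 -> miss, evict 13, frames {76,89,77}
10 -> miss, evict 76, frames {89,77,10}
77 -> hit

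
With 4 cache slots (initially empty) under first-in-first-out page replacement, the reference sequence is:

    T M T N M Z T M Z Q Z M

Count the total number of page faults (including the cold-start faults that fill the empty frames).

5

T: miss, frames [T]
M: miss, frames [T, M]
T: hit
N: miss, frames [T, M, N]
M: hit
Z: miss, frames [T, M, N, Z]
T: hit
M: hit
Z: hit
Q: miss, evict T, frames [M, N, Z, Q]
Z: hit
M: hit
Page faults: 5.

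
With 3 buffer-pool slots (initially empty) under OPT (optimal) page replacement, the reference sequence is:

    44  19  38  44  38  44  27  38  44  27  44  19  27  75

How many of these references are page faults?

44 → fault, frames [44]
19 → fault, frames [44, 19]
38 → fault, frames [44, 19, 38]
44 → hit
38 → hit
44 → hit
27 → fault, evict 19, frames [44, 38, 27]
38 → hit
44 → hit
27 → hit
44 → hit
19 → fault, evict 38, frames [44, 27, 19]
27 → hit
75 → fault, evict 19, frames [44, 27, 75]
Page faults: 6.

6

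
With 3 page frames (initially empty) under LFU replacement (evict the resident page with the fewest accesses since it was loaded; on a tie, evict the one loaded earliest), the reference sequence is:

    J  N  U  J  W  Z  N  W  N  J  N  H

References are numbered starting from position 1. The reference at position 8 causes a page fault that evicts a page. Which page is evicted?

pos 1: J: miss, frames [J]
pos 2: N: miss, frames [J, N]
pos 3: U: miss, frames [J, N, U]
pos 4: J: hit
pos 5: W: miss, evict N, frames [J, U, W]
pos 6: Z: miss, evict U, frames [J, W, Z]
pos 7: N: miss, evict W, frames [J, Z, N]
pos 8: W: miss, evict Z, frames [J, N, W]
At position 8, page Z is evicted.

Z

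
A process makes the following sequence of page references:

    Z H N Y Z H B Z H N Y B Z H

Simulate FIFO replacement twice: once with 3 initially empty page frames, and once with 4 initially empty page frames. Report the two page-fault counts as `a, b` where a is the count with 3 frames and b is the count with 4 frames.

3 frames: F F F F F F F . . F F . F F → 11 faults.
4 frames: F F F F . . F F F F F F F F → 12 faults.
12 > 11: adding a frame increased faults — Belady's anomaly.

11, 12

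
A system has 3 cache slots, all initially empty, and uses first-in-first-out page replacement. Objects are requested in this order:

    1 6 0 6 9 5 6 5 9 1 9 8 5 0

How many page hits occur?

1 -> miss, frames [1]
6 -> miss, frames [1, 6]
0 -> miss, frames [1, 6, 0]
6 -> hit
9 -> miss, evict 1, frames [6, 0, 9]
5 -> miss, evict 6, frames [0, 9, 5]
6 -> miss, evict 0, frames [9, 5, 6]
5 -> hit
9 -> hit
1 -> miss, evict 9, frames [5, 6, 1]
9 -> miss, evict 5, frames [6, 1, 9]
8 -> miss, evict 6, frames [1, 9, 8]
5 -> miss, evict 1, frames [9, 8, 5]
0 -> miss, evict 9, frames [8, 5, 0]
Hits: 3.

3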